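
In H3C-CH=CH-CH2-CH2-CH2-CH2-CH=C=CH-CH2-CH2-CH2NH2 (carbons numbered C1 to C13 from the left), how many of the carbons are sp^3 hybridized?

8

C1: sp3 ✓
C2: sp2
C3: sp2
C4: sp3 ✓
C5: sp3 ✓
C6: sp3 ✓
C7: sp3 ✓
C8: sp2
C9: sp
C10: sp2
C11: sp3 ✓
C12: sp3 ✓
C13: sp3 ✓
C1, C4, C5, C6, C7, C11, C12, C13 → 8 sp3 carbons.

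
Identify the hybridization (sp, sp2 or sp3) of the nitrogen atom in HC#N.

The nitrogen atom: 1 σ bond and 1 lone pair, plus two π bonds; 2 regions of electron density → sp.

sp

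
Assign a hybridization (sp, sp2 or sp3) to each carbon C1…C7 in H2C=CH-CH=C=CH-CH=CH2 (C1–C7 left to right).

C1: 3 σ bonds, plus one π bond; 3 regions of electron density → sp2.
C2 is sp2: 3 σ bonds, plus one π bond, 3 electron-density regions.
C3 (3 σ bonds, plus one π bond) has steric number 3: sp2.
C4 is sp: 2 σ bonds, plus two π bonds, 2 electron-density regions.
C5 has 3 σ bonds, plus one π bond: steric number 3 → sp2.
C6 is sp2: 3 σ bonds, plus one π bond, 3 electron-density regions.
C7 — 3 σ bonds, plus one π bond. Steric number 3, so sp2.

C1 sp2, C2 sp2, C3 sp2, C4 sp, C5 sp2, C6 sp2, C7 sp2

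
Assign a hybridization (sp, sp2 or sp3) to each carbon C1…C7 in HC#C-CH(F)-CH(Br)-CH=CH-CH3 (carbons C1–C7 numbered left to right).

C1 carries 2 σ bonds, plus two π bonds, giving a steric number of 2, so it is sp.
C2 (2 σ bonds, plus two π bonds) has steric number 2: sp.
C3: 4 σ bonds — 4 electron domains, sp3.
C4 has 4 σ bonds: steric number 4 → sp3.
C5 has 3 σ bonds, plus one π bond: steric number 3 → sp2.
C6 has 3 σ bonds, plus one π bond: steric number 3 → sp2.
C7 (4 σ bonds) has steric number 4: sp3.

C1 sp, C2 sp, C3 sp3, C4 sp3, C5 sp2, C6 sp2, C7 sp3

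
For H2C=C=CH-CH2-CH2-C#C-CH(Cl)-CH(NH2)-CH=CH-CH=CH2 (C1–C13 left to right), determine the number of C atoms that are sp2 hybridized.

6

C1: sp2 ✓
C2: sp
C3: sp2 ✓
C4: sp3
C5: sp3
C6: sp
C7: sp
C8: sp3
C9: sp3
C10: sp2 ✓
C11: sp2 ✓
C12: sp2 ✓
C13: sp2 ✓
C1, C3, C10, C11, C12, C13 → 6 sp2 carbons.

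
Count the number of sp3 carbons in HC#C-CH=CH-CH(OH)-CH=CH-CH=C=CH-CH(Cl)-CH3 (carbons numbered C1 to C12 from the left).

C1: sp
C2: sp
C3: sp2
C4: sp2
C5: sp3 ✓
C6: sp2
C7: sp2
C8: sp2
C9: sp
C10: sp2
C11: sp3 ✓
C12: sp3 ✓
C5, C11, C12 → 3 sp3 carbons.

3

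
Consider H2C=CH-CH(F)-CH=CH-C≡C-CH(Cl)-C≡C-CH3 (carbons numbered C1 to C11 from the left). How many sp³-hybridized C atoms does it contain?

3

C1: sp2
C2: sp2
C3: sp3 ✓
C4: sp2
C5: sp2
C6: sp
C7: sp
C8: sp3 ✓
C9: sp
C10: sp
C11: sp3 ✓
C3, C8, C11 → 3 sp3 carbons.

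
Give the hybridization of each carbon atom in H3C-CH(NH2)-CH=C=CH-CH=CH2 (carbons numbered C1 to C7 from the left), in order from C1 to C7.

C1 has 4 σ bonds: steric number 4 → sp3.
C2 — 4 σ bonds. Steric number 4, so sp3.
C3: 3 σ bonds, plus one π bond; 3 regions of electron density → sp2.
C4: 2 σ bonds, plus two π bonds; 2 regions of electron density → sp.
C5 (3 σ bonds, plus one π bond) has steric number 3: sp2.
C6 has 3 σ bonds, plus one π bond: steric number 3 → sp2.
C7 (3 σ bonds, plus one π bond) has steric number 3: sp2.

C1 sp3, C2 sp3, C3 sp2, C4 sp, C5 sp2, C6 sp2, C7 sp2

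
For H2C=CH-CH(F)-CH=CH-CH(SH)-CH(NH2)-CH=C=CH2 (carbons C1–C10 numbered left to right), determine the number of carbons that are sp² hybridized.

C1: sp2 ✓
C2: sp2 ✓
C3: sp3
C4: sp2 ✓
C5: sp2 ✓
C6: sp3
C7: sp3
C8: sp2 ✓
C9: sp
C10: sp2 ✓
C1, C2, C4, C5, C8, C10 → 6 sp2 carbons.

6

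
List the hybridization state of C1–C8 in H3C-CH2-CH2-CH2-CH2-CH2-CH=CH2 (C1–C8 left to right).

C1 sp3, C2 sp3, C3 sp3, C4 sp3, C5 sp3, C6 sp3, C7 sp2, C8 sp2

C1 carries 4 σ bonds, giving a steric number of 4, so it is sp3.
C2 — 4 σ bonds. Steric number 4, so sp3.
C3 has 4 σ bonds: steric number 4 → sp3.
C4 — 4 σ bonds. Steric number 4, so sp3.
C5 is sp3: 4 σ bonds, 4 electron-density regions.
C6 is sp3: 4 σ bonds, 4 electron-density regions.
C7 has 3 σ bonds, plus one π bond: steric number 3 → sp2.
C8 carries 3 σ bonds, plus one π bond, giving a steric number of 3, so it is sp2.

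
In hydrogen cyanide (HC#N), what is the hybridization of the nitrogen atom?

The nitrogen atom (1 σ bond and 1 lone pair, plus two π bonds) has steric number 2: sp.

sp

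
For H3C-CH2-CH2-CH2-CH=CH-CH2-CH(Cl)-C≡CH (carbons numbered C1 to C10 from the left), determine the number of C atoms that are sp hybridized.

2

C1: sp3
C2: sp3
C3: sp3
C4: sp3
C5: sp2
C6: sp2
C7: sp3
C8: sp3
C9: sp ✓
C10: sp ✓
C9, C10 → 2 sp carbons.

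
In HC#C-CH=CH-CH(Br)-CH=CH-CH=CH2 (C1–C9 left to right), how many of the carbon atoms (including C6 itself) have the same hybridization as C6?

C6 is sp2 (one π bond).
C1: sp
C2: sp
C3: sp2 ✓
C4: sp2 ✓
C5: sp3
C6: sp2 ✓
C7: sp2 ✓
C8: sp2 ✓
C9: sp2 ✓
6 carbons are sp2.

6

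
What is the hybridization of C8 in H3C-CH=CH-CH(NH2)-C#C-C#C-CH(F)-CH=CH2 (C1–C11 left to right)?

sp

C8: 2 σ bonds, plus two π bonds; 2 regions of electron density → sp.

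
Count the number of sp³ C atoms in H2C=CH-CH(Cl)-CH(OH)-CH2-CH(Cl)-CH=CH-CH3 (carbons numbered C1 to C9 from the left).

5

C1: sp2
C2: sp2
C3: sp3 ✓
C4: sp3 ✓
C5: sp3 ✓
C6: sp3 ✓
C7: sp2
C8: sp2
C9: sp3 ✓
C3, C4, C5, C6, C9 → 5 sp3 carbons.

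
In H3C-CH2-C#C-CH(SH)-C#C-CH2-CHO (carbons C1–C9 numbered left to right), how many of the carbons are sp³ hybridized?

4

C1: sp3 ✓
C2: sp3 ✓
C3: sp
C4: sp
C5: sp3 ✓
C6: sp
C7: sp
C8: sp3 ✓
C9: sp2
C1, C2, C5, C8 → 4 sp3 carbons.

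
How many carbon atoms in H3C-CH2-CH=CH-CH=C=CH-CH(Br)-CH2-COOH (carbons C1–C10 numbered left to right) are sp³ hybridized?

C1: sp3 ✓
C2: sp3 ✓
C3: sp2
C4: sp2
C5: sp2
C6: sp
C7: sp2
C8: sp3 ✓
C9: sp3 ✓
C10: sp2
C1, C2, C8, C9 → 4 sp3 carbons.

4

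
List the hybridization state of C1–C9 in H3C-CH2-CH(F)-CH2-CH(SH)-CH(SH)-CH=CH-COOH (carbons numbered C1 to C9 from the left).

C1: 4 σ bonds — 4 electron domains, sp3.
C2 is sp3: 4 σ bonds, 4 electron-density regions.
C3 has 4 σ bonds: steric number 4 → sp3.
C4: 4 σ bonds; 4 regions of electron density → sp3.
C5: 4 σ bonds; 4 regions of electron density → sp3.
C6: 4 σ bonds — 4 electron domains, sp3.
C7 — 3 σ bonds, plus one π bond. Steric number 3, so sp2.
C8 carries 3 σ bonds, plus one π bond, giving a steric number of 3, so it is sp2.
C9 — 3 σ bonds, plus one π bond. Steric number 3, so sp2.

C1 sp3, C2 sp3, C3 sp3, C4 sp3, C5 sp3, C6 sp3, C7 sp2, C8 sp2, C9 sp2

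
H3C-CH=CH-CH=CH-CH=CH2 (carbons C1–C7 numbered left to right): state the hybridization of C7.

sp2

C7: 3 σ bonds, plus one π bond — 3 electron domains, sp2.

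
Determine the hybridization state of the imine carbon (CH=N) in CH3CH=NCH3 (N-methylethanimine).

sp^2

The imine carbon (CH=N) has 3 σ bonds, plus one π bond: steric number 3 → sp2.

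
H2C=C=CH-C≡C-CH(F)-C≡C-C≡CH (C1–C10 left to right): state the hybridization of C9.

C9: 2 σ bonds, plus two π bonds — 2 electron domains, sp.

sp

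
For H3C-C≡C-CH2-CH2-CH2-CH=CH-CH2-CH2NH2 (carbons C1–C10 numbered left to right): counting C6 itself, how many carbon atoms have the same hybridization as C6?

C6 is sp3 (only σ bonds).
C1: sp3 ✓
C2: sp
C3: sp
C4: sp3 ✓
C5: sp3 ✓
C6: sp3 ✓
C7: sp2
C8: sp2
C9: sp3 ✓
C10: sp3 ✓
6 carbons are sp3.

6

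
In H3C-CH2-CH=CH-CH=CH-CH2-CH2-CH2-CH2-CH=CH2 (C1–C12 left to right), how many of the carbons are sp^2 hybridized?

C1: sp3
C2: sp3
C3: sp2 ✓
C4: sp2 ✓
C5: sp2 ✓
C6: sp2 ✓
C7: sp3
C8: sp3
C9: sp3
C10: sp3
C11: sp2 ✓
C12: sp2 ✓
C3, C4, C5, C6, C11, C12 → 6 sp2 carbons.

6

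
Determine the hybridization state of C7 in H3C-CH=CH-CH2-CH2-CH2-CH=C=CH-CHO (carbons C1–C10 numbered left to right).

sp2

C7 has 3 σ bonds, plus one π bond: steric number 3 → sp2.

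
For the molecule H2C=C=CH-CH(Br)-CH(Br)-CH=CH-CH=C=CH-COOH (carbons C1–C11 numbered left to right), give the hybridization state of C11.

sp^2

C11: 3 σ bonds, plus one π bond; 3 regions of electron density → sp2.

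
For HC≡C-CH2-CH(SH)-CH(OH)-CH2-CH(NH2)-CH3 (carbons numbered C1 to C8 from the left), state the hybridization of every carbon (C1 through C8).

C1 sp, C2 sp, C3 sp3, C4 sp3, C5 sp3, C6 sp3, C7 sp3, C8 sp3

C1 (2 σ bonds, plus two π bonds) has steric number 2: sp.
C2: 2 σ bonds, plus two π bonds — 2 electron domains, sp.
C3 (4 σ bonds) has steric number 4: sp3.
C4 carries 4 σ bonds, giving a steric number of 4, so it is sp3.
C5 (4 σ bonds) has steric number 4: sp3.
C6 (4 σ bonds) has steric number 4: sp3.
C7 is sp3: 4 σ bonds, 4 electron-density regions.
C8 carries 4 σ bonds, giving a steric number of 4, so it is sp3.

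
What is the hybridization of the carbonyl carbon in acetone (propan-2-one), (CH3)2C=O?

The carbonyl carbon carries 3 σ bonds, plus one π bond, giving a steric number of 3, so it is sp2.

sp2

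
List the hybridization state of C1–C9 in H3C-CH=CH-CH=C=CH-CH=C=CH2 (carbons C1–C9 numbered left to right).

C1 sp3, C2 sp2, C3 sp2, C4 sp2, C5 sp, C6 sp2, C7 sp2, C8 sp, C9 sp2

C1 — 4 σ bonds. Steric number 4, so sp3.
C2 carries 3 σ bonds, plus one π bond, giving a steric number of 3, so it is sp2.
C3 — 3 σ bonds, plus one π bond. Steric number 3, so sp2.
C4 — 3 σ bonds, plus one π bond. Steric number 3, so sp2.
C5: 2 σ bonds, plus two π bonds; 2 regions of electron density → sp.
C6: 3 σ bonds, plus one π bond; 3 regions of electron density → sp2.
C7: 3 σ bonds, plus one π bond; 3 regions of electron density → sp2.
C8: 2 σ bonds, plus two π bonds; 2 regions of electron density → sp.
C9 — 3 σ bonds, plus one π bond. Steric number 3, so sp2.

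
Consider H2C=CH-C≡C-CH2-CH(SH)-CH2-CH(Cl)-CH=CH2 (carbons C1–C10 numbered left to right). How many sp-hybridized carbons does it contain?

C1: sp2
C2: sp2
C3: sp ✓
C4: sp ✓
C5: sp3
C6: sp3
C7: sp3
C8: sp3
C9: sp2
C10: sp2
C3, C4 → 2 sp carbons.

2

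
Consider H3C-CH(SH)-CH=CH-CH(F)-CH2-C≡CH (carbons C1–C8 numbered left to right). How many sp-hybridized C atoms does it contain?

C1: sp3
C2: sp3
C3: sp2
C4: sp2
C5: sp3
C6: sp3
C7: sp ✓
C8: sp ✓
C7, C8 → 2 sp carbons.

2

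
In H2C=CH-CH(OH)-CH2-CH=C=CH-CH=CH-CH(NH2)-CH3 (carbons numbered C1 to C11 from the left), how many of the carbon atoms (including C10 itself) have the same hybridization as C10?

4

C10 is sp3 (only σ bonds).
C1: sp2
C2: sp2
C3: sp3 ✓
C4: sp3 ✓
C5: sp2
C6: sp
C7: sp2
C8: sp2
C9: sp2
C10: sp3 ✓
C11: sp3 ✓
4 carbons are sp3.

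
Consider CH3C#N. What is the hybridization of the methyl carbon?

sp3

The methyl carbon (4 σ bonds) has steric number 4: sp3.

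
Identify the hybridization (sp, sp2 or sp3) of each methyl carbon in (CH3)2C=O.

sp³

Each methyl carbon carries 4 σ bonds, giving a steric number of 4, so it is sp3.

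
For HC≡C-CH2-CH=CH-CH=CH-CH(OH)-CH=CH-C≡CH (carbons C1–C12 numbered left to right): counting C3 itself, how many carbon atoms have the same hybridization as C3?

2

C3 is sp3 (only σ bonds).
C1: sp
C2: sp
C3: sp3 ✓
C4: sp2
C5: sp2
C6: sp2
C7: sp2
C8: sp3 ✓
C9: sp2
C10: sp2
C11: sp
C12: sp
2 carbons are sp3.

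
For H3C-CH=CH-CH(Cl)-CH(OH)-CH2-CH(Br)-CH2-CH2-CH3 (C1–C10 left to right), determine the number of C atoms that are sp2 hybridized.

C1: sp3
C2: sp2 ✓
C3: sp2 ✓
C4: sp3
C5: sp3
C6: sp3
C7: sp3
C8: sp3
C9: sp3
C10: sp3
C2, C3 → 2 sp2 carbons.

2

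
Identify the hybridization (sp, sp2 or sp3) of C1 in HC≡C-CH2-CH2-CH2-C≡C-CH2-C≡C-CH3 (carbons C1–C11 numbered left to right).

sp

C1 — 2 σ bonds, plus two π bonds. Steric number 2, so sp.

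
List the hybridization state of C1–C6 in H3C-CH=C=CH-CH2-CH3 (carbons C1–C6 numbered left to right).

C1 sp3, C2 sp2, C3 sp, C4 sp2, C5 sp3, C6 sp3

C1 — 4 σ bonds. Steric number 4, so sp3.
C2 is sp2: 3 σ bonds, plus one π bond, 3 electron-density regions.
C3: 2 σ bonds, plus two π bonds; 2 regions of electron density → sp.
C4 has 3 σ bonds, plus one π bond: steric number 3 → sp2.
C5 (4 σ bonds) has steric number 4: sp3.
C6: 4 σ bonds; 4 regions of electron density → sp3.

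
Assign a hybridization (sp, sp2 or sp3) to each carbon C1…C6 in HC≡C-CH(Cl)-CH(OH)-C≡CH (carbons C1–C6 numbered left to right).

C1 sp, C2 sp, C3 sp3, C4 sp3, C5 sp, C6 sp

C1 (2 σ bonds, plus two π bonds) has steric number 2: sp.
C2 (2 σ bonds, plus two π bonds) has steric number 2: sp.
C3 carries 4 σ bonds, giving a steric number of 4, so it is sp3.
C4 carries 4 σ bonds, giving a steric number of 4, so it is sp3.
C5 — 2 σ bonds, plus two π bonds. Steric number 2, so sp.
C6 carries 2 σ bonds, plus two π bonds, giving a steric number of 2, so it is sp.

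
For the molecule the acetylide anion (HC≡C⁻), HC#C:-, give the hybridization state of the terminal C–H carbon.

sp

The terminal C–H carbon is sp: 2 σ bonds, plus two π bonds, 2 electron-density regions.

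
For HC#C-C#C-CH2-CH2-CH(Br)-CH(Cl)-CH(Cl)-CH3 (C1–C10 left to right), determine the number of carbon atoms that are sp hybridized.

4

C1: sp ✓
C2: sp ✓
C3: sp ✓
C4: sp ✓
C5: sp3
C6: sp3
C7: sp3
C8: sp3
C9: sp3
C10: sp3
C1, C2, C3, C4 → 4 sp carbons.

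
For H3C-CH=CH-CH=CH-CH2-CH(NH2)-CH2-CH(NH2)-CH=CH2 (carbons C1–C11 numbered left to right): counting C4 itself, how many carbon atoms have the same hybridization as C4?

C4 is sp2 (one π bond).
C1: sp3
C2: sp2 ✓
C3: sp2 ✓
C4: sp2 ✓
C5: sp2 ✓
C6: sp3
C7: sp3
C8: sp3
C9: sp3
C10: sp2 ✓
C11: sp2 ✓
6 carbons are sp2.

6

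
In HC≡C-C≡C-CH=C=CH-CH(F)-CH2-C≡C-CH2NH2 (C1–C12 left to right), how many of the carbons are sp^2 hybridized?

2

C1: sp
C2: sp
C3: sp
C4: sp
C5: sp2 ✓
C6: sp
C7: sp2 ✓
C8: sp3
C9: sp3
C10: sp
C11: sp
C12: sp3
C5, C7 → 2 sp2 carbons.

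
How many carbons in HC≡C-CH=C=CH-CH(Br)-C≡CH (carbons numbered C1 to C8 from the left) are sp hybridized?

C1: sp ✓
C2: sp ✓
C3: sp2
C4: sp ✓
C5: sp2
C6: sp3
C7: sp ✓
C8: sp ✓
C1, C2, C4, C7, C8 → 5 sp carbons.

5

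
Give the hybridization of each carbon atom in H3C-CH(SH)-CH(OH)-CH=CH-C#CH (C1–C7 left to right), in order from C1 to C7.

C1: 4 σ bonds — 4 electron domains, sp3.
C2 — 4 σ bonds. Steric number 4, so sp3.
C3: 4 σ bonds — 4 electron domains, sp3.
C4: 3 σ bonds, plus one π bond — 3 electron domains, sp2.
C5 is sp2: 3 σ bonds, plus one π bond, 3 electron-density regions.
C6 has 2 σ bonds, plus two π bonds: steric number 2 → sp.
C7 is sp: 2 σ bonds, plus two π bonds, 2 electron-density regions.

C1 sp3, C2 sp3, C3 sp3, C4 sp2, C5 sp2, C6 sp, C7 sp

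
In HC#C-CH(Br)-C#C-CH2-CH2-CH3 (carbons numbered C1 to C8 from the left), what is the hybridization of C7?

C7 (4 σ bonds) has steric number 4: sp3.

sp³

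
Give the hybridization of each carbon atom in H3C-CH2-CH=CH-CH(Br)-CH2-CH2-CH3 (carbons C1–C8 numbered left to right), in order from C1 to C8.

C1 sp3, C2 sp3, C3 sp2, C4 sp2, C5 sp3, C6 sp3, C7 sp3, C8 sp3

C1 carries 4 σ bonds, giving a steric number of 4, so it is sp3.
C2: 4 σ bonds; 4 regions of electron density → sp3.
C3 has 3 σ bonds, plus one π bond: steric number 3 → sp2.
C4 carries 3 σ bonds, plus one π bond, giving a steric number of 3, so it is sp2.
C5 has 4 σ bonds: steric number 4 → sp3.
C6 has 4 σ bonds: steric number 4 → sp3.
C7 carries 4 σ bonds, giving a steric number of 4, so it is sp3.
C8 carries 4 σ bonds, giving a steric number of 4, so it is sp3.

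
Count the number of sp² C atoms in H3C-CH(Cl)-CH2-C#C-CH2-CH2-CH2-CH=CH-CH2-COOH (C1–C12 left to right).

3

C1: sp3
C2: sp3
C3: sp3
C4: sp
C5: sp
C6: sp3
C7: sp3
C8: sp3
C9: sp2 ✓
C10: sp2 ✓
C11: sp3
C12: sp2 ✓
C9, C10, C12 → 3 sp2 carbons.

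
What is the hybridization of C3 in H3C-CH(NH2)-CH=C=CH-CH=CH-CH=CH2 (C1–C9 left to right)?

sp^2

C3: 3 σ bonds, plus one π bond — 3 electron domains, sp2.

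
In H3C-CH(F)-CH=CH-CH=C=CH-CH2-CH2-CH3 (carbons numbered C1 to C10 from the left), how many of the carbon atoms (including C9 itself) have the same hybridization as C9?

5

C9 is sp3 (only σ bonds).
C1: sp3 ✓
C2: sp3 ✓
C3: sp2
C4: sp2
C5: sp2
C6: sp
C7: sp2
C8: sp3 ✓
C9: sp3 ✓
C10: sp3 ✓
5 carbons are sp3.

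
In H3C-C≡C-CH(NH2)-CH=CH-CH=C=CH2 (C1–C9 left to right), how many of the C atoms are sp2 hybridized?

4

C1: sp3
C2: sp
C3: sp
C4: sp3
C5: sp2 ✓
C6: sp2 ✓
C7: sp2 ✓
C8: sp
C9: sp2 ✓
C5, C6, C7, C9 → 4 sp2 carbons.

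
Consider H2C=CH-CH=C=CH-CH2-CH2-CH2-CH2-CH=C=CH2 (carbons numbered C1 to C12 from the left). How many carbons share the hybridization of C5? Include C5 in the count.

C5 is sp2 (one π bond).
C1: sp2 ✓
C2: sp2 ✓
C3: sp2 ✓
C4: sp
C5: sp2 ✓
C6: sp3
C7: sp3
C8: sp3
C9: sp3
C10: sp2 ✓
C11: sp
C12: sp2 ✓
6 carbons are sp2.

6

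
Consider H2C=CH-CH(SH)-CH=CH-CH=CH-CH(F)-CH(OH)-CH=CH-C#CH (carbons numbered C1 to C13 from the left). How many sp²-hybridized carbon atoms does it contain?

C1: sp2 ✓
C2: sp2 ✓
C3: sp3
C4: sp2 ✓
C5: sp2 ✓
C6: sp2 ✓
C7: sp2 ✓
C8: sp3
C9: sp3
C10: sp2 ✓
C11: sp2 ✓
C12: sp
C13: sp
C1, C2, C4, C5, C6, C7, C10, C11 → 8 sp2 carbons.

8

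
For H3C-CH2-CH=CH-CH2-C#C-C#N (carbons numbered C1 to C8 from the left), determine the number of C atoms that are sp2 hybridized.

C1: sp3
C2: sp3
C3: sp2 ✓
C4: sp2 ✓
C5: sp3
C6: sp
C7: sp
C8: sp
C3, C4 → 2 sp2 carbons.

2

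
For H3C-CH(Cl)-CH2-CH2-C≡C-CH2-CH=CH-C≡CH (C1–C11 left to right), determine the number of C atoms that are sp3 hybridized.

5

C1: sp3 ✓
C2: sp3 ✓
C3: sp3 ✓
C4: sp3 ✓
C5: sp
C6: sp
C7: sp3 ✓
C8: sp2
C9: sp2
C10: sp
C11: sp
C1, C2, C3, C4, C7 → 5 sp3 carbons.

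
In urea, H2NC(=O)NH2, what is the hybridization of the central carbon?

sp²

The central carbon carries 3 σ bonds, plus one π bond, giving a steric number of 3, so it is sp2.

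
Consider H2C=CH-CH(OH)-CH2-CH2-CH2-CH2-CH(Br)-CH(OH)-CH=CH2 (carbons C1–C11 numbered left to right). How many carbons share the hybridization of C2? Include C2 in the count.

4

C2 is sp2 (one π bond).
C1: sp2 ✓
C2: sp2 ✓
C3: sp3
C4: sp3
C5: sp3
C6: sp3
C7: sp3
C8: sp3
C9: sp3
C10: sp2 ✓
C11: sp2 ✓
4 carbons are sp2.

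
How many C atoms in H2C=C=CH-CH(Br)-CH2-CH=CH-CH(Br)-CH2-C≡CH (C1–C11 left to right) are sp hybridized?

3

C1: sp2
C2: sp ✓
C3: sp2
C4: sp3
C5: sp3
C6: sp2
C7: sp2
C8: sp3
C9: sp3
C10: sp ✓
C11: sp ✓
C2, C10, C11 → 3 sp carbons.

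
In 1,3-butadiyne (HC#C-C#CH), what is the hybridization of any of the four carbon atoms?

sp

Every carbon is part of a C≡C triple bond: two σ regions → sp.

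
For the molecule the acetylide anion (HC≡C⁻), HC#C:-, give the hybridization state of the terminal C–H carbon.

The terminal C–H carbon: 2 σ bonds, plus two π bonds — 2 electron domains, sp.

sp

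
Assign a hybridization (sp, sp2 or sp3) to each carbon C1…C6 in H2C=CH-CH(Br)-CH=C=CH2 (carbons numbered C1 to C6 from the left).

C1: 3 σ bonds, plus one π bond; 3 regions of electron density → sp2.
C2 is sp2: 3 σ bonds, plus one π bond, 3 electron-density regions.
C3 (4 σ bonds) has steric number 4: sp3.
C4: 3 σ bonds, plus one π bond; 3 regions of electron density → sp2.
C5: 2 σ bonds, plus two π bonds — 2 electron domains, sp.
C6 has 3 σ bonds, plus one π bond: steric number 3 → sp2.

C1 sp2, C2 sp2, C3 sp3, C4 sp2, C5 sp, C6 sp2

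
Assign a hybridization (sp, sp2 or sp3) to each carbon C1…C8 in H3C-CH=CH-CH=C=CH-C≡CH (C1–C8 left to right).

C1: 4 σ bonds — 4 electron domains, sp3.
C2: 3 σ bonds, plus one π bond; 3 regions of electron density → sp2.
C3 — 3 σ bonds, plus one π bond. Steric number 3, so sp2.
C4 — 3 σ bonds, plus one π bond. Steric number 3, so sp2.
C5: 2 σ bonds, plus two π bonds — 2 electron domains, sp.
C6: 3 σ bonds, plus one π bond; 3 regions of electron density → sp2.
C7 has 2 σ bonds, plus two π bonds: steric number 2 → sp.
C8 (2 σ bonds, plus two π bonds) has steric number 2: sp.

C1 sp3, C2 sp2, C3 sp2, C4 sp2, C5 sp, C6 sp2, C7 sp, C8 sp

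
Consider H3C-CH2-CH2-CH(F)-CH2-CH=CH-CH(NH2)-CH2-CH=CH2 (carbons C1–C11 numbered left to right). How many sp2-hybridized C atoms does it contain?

4

C1: sp3
C2: sp3
C3: sp3
C4: sp3
C5: sp3
C6: sp2 ✓
C7: sp2 ✓
C8: sp3
C9: sp3
C10: sp2 ✓
C11: sp2 ✓
C6, C7, C10, C11 → 4 sp2 carbons.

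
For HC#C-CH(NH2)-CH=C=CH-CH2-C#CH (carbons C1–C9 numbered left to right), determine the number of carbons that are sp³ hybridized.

C1: sp
C2: sp
C3: sp3 ✓
C4: sp2
C5: sp
C6: sp2
C7: sp3 ✓
C8: sp
C9: sp
C3, C7 → 2 sp3 carbons.

2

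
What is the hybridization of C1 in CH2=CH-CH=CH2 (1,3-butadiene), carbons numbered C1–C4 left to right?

C1 (3 σ bonds, plus one π bond) has steric number 3: sp2.

sp^2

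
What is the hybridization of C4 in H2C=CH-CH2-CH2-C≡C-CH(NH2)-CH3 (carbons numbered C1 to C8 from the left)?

C4 — 4 σ bonds. Steric number 4, so sp3.

sp^3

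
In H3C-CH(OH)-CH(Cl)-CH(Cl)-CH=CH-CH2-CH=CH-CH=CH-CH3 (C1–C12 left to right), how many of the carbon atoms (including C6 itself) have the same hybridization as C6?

6

C6 is sp2 (one π bond).
C1: sp3
C2: sp3
C3: sp3
C4: sp3
C5: sp2 ✓
C6: sp2 ✓
C7: sp3
C8: sp2 ✓
C9: sp2 ✓
C10: sp2 ✓
C11: sp2 ✓
C12: sp3
6 carbons are sp2.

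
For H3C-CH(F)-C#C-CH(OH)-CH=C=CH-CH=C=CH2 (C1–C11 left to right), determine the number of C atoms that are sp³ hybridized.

C1: sp3 ✓
C2: sp3 ✓
C3: sp
C4: sp
C5: sp3 ✓
C6: sp2
C7: sp
C8: sp2
C9: sp2
C10: sp
C11: sp2
C1, C2, C5 → 3 sp3 carbons.

3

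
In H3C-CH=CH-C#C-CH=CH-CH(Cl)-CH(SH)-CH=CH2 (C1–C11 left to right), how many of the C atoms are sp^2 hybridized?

C1: sp3
C2: sp2 ✓
C3: sp2 ✓
C4: sp
C5: sp
C6: sp2 ✓
C7: sp2 ✓
C8: sp3
C9: sp3
C10: sp2 ✓
C11: sp2 ✓
C2, C3, C6, C7, C10, C11 → 6 sp2 carbons.

6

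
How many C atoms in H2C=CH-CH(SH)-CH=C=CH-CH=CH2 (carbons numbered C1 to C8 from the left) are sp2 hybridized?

C1: sp2 ✓
C2: sp2 ✓
C3: sp3
C4: sp2 ✓
C5: sp
C6: sp2 ✓
C7: sp2 ✓
C8: sp2 ✓
C1, C2, C4, C6, C7, C8 → 6 sp2 carbons.

6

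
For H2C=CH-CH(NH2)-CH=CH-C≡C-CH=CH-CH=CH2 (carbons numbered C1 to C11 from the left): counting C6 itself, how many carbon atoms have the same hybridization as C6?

C6 is sp (two π bonds).
C1: sp2
C2: sp2
C3: sp3
C4: sp2
C5: sp2
C6: sp ✓
C7: sp ✓
C8: sp2
C9: sp2
C10: sp2
C11: sp2
2 carbons are sp.

2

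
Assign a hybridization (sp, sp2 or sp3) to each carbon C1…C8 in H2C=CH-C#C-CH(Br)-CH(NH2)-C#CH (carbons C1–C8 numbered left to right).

C1 is sp2: 3 σ bonds, plus one π bond, 3 electron-density regions.
C2: 3 σ bonds, plus one π bond — 3 electron domains, sp2.
C3: 2 σ bonds, plus two π bonds; 2 regions of electron density → sp.
C4: 2 σ bonds, plus two π bonds — 2 electron domains, sp.
C5 (4 σ bonds) has steric number 4: sp3.
C6: 4 σ bonds — 4 electron domains, sp3.
C7 — 2 σ bonds, plus two π bonds. Steric number 2, so sp.
C8: 2 σ bonds, plus two π bonds — 2 electron domains, sp.

C1 sp2, C2 sp2, C3 sp, C4 sp, C5 sp3, C6 sp3, C7 sp, C8 sp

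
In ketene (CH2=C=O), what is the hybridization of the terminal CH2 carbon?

sp²

The terminal CH2 carbon: 3 σ bonds, plus one π bond; 3 regions of electron density → sp2.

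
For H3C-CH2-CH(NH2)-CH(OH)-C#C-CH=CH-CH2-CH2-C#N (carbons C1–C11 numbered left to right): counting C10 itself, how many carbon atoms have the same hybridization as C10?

C10 is sp3 (only σ bonds).
C1: sp3 ✓
C2: sp3 ✓
C3: sp3 ✓
C4: sp3 ✓
C5: sp
C6: sp
C7: sp2
C8: sp2
C9: sp3 ✓
C10: sp3 ✓
C11: sp
6 carbons are sp3.

6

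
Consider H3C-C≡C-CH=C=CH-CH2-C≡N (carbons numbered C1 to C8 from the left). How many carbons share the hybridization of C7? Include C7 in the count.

C7 is sp3 (only σ bonds).
C1: sp3 ✓
C2: sp
C3: sp
C4: sp2
C5: sp
C6: sp2
C7: sp3 ✓
C8: sp
2 carbons are sp3.

2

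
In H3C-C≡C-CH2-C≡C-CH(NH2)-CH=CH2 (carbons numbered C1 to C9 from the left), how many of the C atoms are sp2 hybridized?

2

C1: sp3
C2: sp
C3: sp
C4: sp3
C5: sp
C6: sp
C7: sp3
C8: sp2 ✓
C9: sp2 ✓
C8, C9 → 2 sp2 carbons.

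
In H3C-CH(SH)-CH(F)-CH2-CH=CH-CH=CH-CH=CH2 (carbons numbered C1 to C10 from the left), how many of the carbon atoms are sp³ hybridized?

C1: sp3 ✓
C2: sp3 ✓
C3: sp3 ✓
C4: sp3 ✓
C5: sp2
C6: sp2
C7: sp2
C8: sp2
C9: sp2
C10: sp2
C1, C2, C3, C4 → 4 sp3 carbons.

4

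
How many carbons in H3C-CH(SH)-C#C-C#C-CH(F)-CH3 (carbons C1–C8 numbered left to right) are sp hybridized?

4

C1: sp3
C2: sp3
C3: sp ✓
C4: sp ✓
C5: sp ✓
C6: sp ✓
C7: sp3
C8: sp3
C3, C4, C5, C6 → 4 sp carbons.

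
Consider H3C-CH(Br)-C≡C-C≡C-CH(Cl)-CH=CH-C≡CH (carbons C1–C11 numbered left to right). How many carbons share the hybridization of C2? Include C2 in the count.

3

C2 is sp3 (only σ bonds).
C1: sp3 ✓
C2: sp3 ✓
C3: sp
C4: sp
C5: sp
C6: sp
C7: sp3 ✓
C8: sp2
C9: sp2
C10: sp
C11: sp
3 carbons are sp3.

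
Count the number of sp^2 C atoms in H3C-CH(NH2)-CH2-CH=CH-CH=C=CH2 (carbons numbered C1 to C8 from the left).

4

C1: sp3
C2: sp3
C3: sp3
C4: sp2 ✓
C5: sp2 ✓
C6: sp2 ✓
C7: sp
C8: sp2 ✓
C4, C5, C6, C8 → 4 sp2 carbons.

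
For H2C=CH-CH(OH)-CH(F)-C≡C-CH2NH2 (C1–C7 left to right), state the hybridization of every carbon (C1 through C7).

C1 sp2, C2 sp2, C3 sp3, C4 sp3, C5 sp, C6 sp, C7 sp3

C1: 3 σ bonds, plus one π bond — 3 electron domains, sp2.
C2 has 3 σ bonds, plus one π bond: steric number 3 → sp2.
C3 is sp3: 4 σ bonds, 4 electron-density regions.
C4 has 4 σ bonds: steric number 4 → sp3.
C5 has 2 σ bonds, plus two π bonds: steric number 2 → sp.
C6 carries 2 σ bonds, plus two π bonds, giving a steric number of 2, so it is sp.
C7 is sp3: 4 σ bonds, 4 electron-density regions.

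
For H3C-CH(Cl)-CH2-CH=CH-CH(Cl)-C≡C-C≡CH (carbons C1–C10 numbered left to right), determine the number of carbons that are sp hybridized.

C1: sp3
C2: sp3
C3: sp3
C4: sp2
C5: sp2
C6: sp3
C7: sp ✓
C8: sp ✓
C9: sp ✓
C10: sp ✓
C7, C8, C9, C10 → 4 sp carbons.

4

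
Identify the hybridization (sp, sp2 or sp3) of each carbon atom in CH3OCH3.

sp3

Each carbon atom (4 σ bonds) has steric number 4: sp3.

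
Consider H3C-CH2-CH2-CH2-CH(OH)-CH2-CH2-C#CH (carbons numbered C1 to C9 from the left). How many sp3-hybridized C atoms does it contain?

7

C1: sp3 ✓
C2: sp3 ✓
C3: sp3 ✓
C4: sp3 ✓
C5: sp3 ✓
C6: sp3 ✓
C7: sp3 ✓
C8: sp
C9: sp
C1, C2, C3, C4, C5, C6, C7 → 7 sp3 carbons.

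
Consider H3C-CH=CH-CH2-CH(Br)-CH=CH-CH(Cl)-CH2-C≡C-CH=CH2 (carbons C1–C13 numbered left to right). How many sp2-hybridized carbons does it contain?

C1: sp3
C2: sp2 ✓
C3: sp2 ✓
C4: sp3
C5: sp3
C6: sp2 ✓
C7: sp2 ✓
C8: sp3
C9: sp3
C10: sp
C11: sp
C12: sp2 ✓
C13: sp2 ✓
C2, C3, C6, C7, C12, C13 → 6 sp2 carbons.

6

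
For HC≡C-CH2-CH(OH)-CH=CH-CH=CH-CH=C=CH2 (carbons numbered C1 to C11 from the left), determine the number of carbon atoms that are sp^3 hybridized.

2

C1: sp
C2: sp
C3: sp3 ✓
C4: sp3 ✓
C5: sp2
C6: sp2
C7: sp2
C8: sp2
C9: sp2
C10: sp
C11: sp2
C3, C4 → 2 sp3 carbons.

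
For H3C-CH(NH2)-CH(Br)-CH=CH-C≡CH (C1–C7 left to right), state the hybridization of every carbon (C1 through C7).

C1 sp3, C2 sp3, C3 sp3, C4 sp2, C5 sp2, C6 sp, C7 sp

C1 — 4 σ bonds. Steric number 4, so sp3.
C2 (4 σ bonds) has steric number 4: sp3.
C3: 4 σ bonds; 4 regions of electron density → sp3.
C4 carries 3 σ bonds, plus one π bond, giving a steric number of 3, so it is sp2.
C5: 3 σ bonds, plus one π bond — 3 electron domains, sp2.
C6 is sp: 2 σ bonds, plus two π bonds, 2 electron-density regions.
C7 is sp: 2 σ bonds, plus two π bonds, 2 electron-density regions.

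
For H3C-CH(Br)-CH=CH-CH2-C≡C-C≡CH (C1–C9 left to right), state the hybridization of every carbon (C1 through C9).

C1 carries 4 σ bonds, giving a steric number of 4, so it is sp3.
C2 carries 4 σ bonds, giving a steric number of 4, so it is sp3.
C3 (3 σ bonds, plus one π bond) has steric number 3: sp2.
C4 carries 3 σ bonds, plus one π bond, giving a steric number of 3, so it is sp2.
C5 has 4 σ bonds: steric number 4 → sp3.
C6 has 2 σ bonds, plus two π bonds: steric number 2 → sp.
C7 (2 σ bonds, plus two π bonds) has steric number 2: sp.
C8 has 2 σ bonds, plus two π bonds: steric number 2 → sp.
C9: 2 σ bonds, plus two π bonds; 2 regions of electron density → sp.

C1 sp3, C2 sp3, C3 sp2, C4 sp2, C5 sp3, C6 sp, C7 sp, C8 sp, C9 sp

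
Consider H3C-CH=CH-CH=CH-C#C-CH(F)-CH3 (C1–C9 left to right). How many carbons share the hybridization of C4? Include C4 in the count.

4

C4 is sp2 (one π bond).
C1: sp3
C2: sp2 ✓
C3: sp2 ✓
C4: sp2 ✓
C5: sp2 ✓
C6: sp
C7: sp
C8: sp3
C9: sp3
4 carbons are sp2.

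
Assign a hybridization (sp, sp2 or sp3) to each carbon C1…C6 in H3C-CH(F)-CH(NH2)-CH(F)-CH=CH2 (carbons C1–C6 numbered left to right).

C1 sp3, C2 sp3, C3 sp3, C4 sp3, C5 sp2, C6 sp2

C1 carries 4 σ bonds, giving a steric number of 4, so it is sp3.
C2 has 4 σ bonds: steric number 4 → sp3.
C3 carries 4 σ bonds, giving a steric number of 4, so it is sp3.
C4 has 4 σ bonds: steric number 4 → sp3.
C5: 3 σ bonds, plus one π bond; 3 regions of electron density → sp2.
C6 has 3 σ bonds, plus one π bond: steric number 3 → sp2.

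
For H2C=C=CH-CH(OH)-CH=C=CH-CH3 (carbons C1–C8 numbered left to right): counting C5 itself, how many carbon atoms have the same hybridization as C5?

4

C5 is sp2 (one π bond).
C1: sp2 ✓
C2: sp
C3: sp2 ✓
C4: sp3
C5: sp2 ✓
C6: sp
C7: sp2 ✓
C8: sp3
4 carbons are sp2.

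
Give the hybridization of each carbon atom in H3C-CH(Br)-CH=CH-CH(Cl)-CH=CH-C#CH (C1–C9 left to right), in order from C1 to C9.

C1 sp3, C2 sp3, C3 sp2, C4 sp2, C5 sp3, C6 sp2, C7 sp2, C8 sp, C9 sp

C1: 4 σ bonds — 4 electron domains, sp3.
C2 — 4 σ bonds. Steric number 4, so sp3.
C3 carries 3 σ bonds, plus one π bond, giving a steric number of 3, so it is sp2.
C4: 3 σ bonds, plus one π bond; 3 regions of electron density → sp2.
C5 carries 4 σ bonds, giving a steric number of 4, so it is sp3.
C6: 3 σ bonds, plus one π bond — 3 electron domains, sp2.
C7 — 3 σ bonds, plus one π bond. Steric number 3, so sp2.
C8 (2 σ bonds, plus two π bonds) has steric number 2: sp.
C9 — 2 σ bonds, plus two π bonds. Steric number 2, so sp.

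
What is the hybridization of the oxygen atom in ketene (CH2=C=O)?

sp²

The oxygen atom: 1 σ bond and 2 lone pairs, plus one π bond — 3 electron domains, sp2.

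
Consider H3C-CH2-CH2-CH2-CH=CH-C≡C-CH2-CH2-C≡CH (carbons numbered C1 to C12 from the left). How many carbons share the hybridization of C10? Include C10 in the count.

6

C10 is sp3 (only σ bonds).
C1: sp3 ✓
C2: sp3 ✓
C3: sp3 ✓
C4: sp3 ✓
C5: sp2
C6: sp2
C7: sp
C8: sp
C9: sp3 ✓
C10: sp3 ✓
C11: sp
C12: sp
6 carbons are sp3.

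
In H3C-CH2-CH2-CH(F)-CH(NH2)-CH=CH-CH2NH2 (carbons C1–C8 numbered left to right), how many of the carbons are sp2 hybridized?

C1: sp3
C2: sp3
C3: sp3
C4: sp3
C5: sp3
C6: sp2 ✓
C7: sp2 ✓
C8: sp3
C6, C7 → 2 sp2 carbons.

2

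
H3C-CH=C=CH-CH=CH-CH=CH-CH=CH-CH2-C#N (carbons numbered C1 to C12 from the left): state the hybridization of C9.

C9 carries 3 σ bonds, plus one π bond, giving a steric number of 3, so it is sp2.

sp²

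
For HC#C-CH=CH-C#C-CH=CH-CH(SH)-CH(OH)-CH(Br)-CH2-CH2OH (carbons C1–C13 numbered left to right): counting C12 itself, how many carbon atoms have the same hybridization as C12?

C12 is sp3 (only σ bonds).
C1: sp
C2: sp
C3: sp2
C4: sp2
C5: sp
C6: sp
C7: sp2
C8: sp2
C9: sp3 ✓
C10: sp3 ✓
C11: sp3 ✓
C12: sp3 ✓
C13: sp3 ✓
5 carbons are sp3.

5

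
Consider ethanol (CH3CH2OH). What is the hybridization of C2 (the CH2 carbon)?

sp^3

C2 (the CH2 carbon) — 4 σ bonds. Steric number 4, so sp3.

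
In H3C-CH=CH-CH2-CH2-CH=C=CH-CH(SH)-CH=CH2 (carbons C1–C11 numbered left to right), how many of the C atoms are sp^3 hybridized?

4

C1: sp3 ✓
C2: sp2
C3: sp2
C4: sp3 ✓
C5: sp3 ✓
C6: sp2
C7: sp
C8: sp2
C9: sp3 ✓
C10: sp2
C11: sp2
C1, C4, C5, C9 → 4 sp3 carbons.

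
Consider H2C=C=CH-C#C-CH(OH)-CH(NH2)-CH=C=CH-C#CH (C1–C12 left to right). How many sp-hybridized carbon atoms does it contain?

6

C1: sp2
C2: sp ✓
C3: sp2
C4: sp ✓
C5: sp ✓
C6: sp3
C7: sp3
C8: sp2
C9: sp ✓
C10: sp2
C11: sp ✓
C12: sp ✓
C2, C4, C5, C9, C11, C12 → 6 sp carbons.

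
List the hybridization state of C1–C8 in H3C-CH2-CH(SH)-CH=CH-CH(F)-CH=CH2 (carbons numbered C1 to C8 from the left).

C1 has 4 σ bonds: steric number 4 → sp3.
C2: 4 σ bonds; 4 regions of electron density → sp3.
C3: 4 σ bonds; 4 regions of electron density → sp3.
C4: 3 σ bonds, plus one π bond — 3 electron domains, sp2.
C5 (3 σ bonds, plus one π bond) has steric number 3: sp2.
C6: 4 σ bonds; 4 regions of electron density → sp3.
C7 — 3 σ bonds, plus one π bond. Steric number 3, so sp2.
C8 (3 σ bonds, plus one π bond) has steric number 3: sp2.

C1 sp3, C2 sp3, C3 sp3, C4 sp2, C5 sp2, C6 sp3, C7 sp2, C8 sp2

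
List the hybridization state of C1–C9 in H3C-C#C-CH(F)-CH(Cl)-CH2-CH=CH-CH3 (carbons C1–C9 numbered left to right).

C1 — 4 σ bonds. Steric number 4, so sp3.
C2 — 2 σ bonds, plus two π bonds. Steric number 2, so sp.
C3 has 2 σ bonds, plus two π bonds: steric number 2 → sp.
C4: 4 σ bonds; 4 regions of electron density → sp3.
C5 — 4 σ bonds. Steric number 4, so sp3.
C6 (4 σ bonds) has steric number 4: sp3.
C7 has 3 σ bonds, plus one π bond: steric number 3 → sp2.
C8: 3 σ bonds, plus one π bond; 3 regions of electron density → sp2.
C9 has 4 σ bonds: steric number 4 → sp3.

C1 sp3, C2 sp, C3 sp, C4 sp3, C5 sp3, C6 sp3, C7 sp2, C8 sp2, C9 sp3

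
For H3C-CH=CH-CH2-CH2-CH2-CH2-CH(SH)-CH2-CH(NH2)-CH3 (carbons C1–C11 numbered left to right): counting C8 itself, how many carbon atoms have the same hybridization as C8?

C8 is sp3 (only σ bonds).
C1: sp3 ✓
C2: sp2
C3: sp2
C4: sp3 ✓
C5: sp3 ✓
C6: sp3 ✓
C7: sp3 ✓
C8: sp3 ✓
C9: sp3 ✓
C10: sp3 ✓
C11: sp3 ✓
9 carbons are sp3.

9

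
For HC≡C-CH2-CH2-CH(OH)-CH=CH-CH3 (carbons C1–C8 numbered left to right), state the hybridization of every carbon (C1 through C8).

C1 sp, C2 sp, C3 sp3, C4 sp3, C5 sp3, C6 sp2, C7 sp2, C8 sp3

C1 — 2 σ bonds, plus two π bonds. Steric number 2, so sp.
C2: 2 σ bonds, plus two π bonds; 2 regions of electron density → sp.
C3 (4 σ bonds) has steric number 4: sp3.
C4 has 4 σ bonds: steric number 4 → sp3.
C5 (4 σ bonds) has steric number 4: sp3.
C6 (3 σ bonds, plus one π bond) has steric number 3: sp2.
C7 has 3 σ bonds, plus one π bond: steric number 3 → sp2.
C8 carries 4 σ bonds, giving a steric number of 4, so it is sp3.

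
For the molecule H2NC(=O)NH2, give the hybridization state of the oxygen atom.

sp^2

The oxygen atom is sp2: 1 σ bond and 2 lone pairs, plus one π bond, 3 electron-density regions.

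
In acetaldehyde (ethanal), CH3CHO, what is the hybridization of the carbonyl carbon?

sp²

The carbonyl carbon: 3 σ bonds, plus one π bond; 3 regions of electron density → sp2.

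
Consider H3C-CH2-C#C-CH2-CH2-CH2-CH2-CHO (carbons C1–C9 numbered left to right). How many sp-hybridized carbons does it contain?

2

C1: sp3
C2: sp3
C3: sp ✓
C4: sp ✓
C5: sp3
C6: sp3
C7: sp3
C8: sp3
C9: sp2
C3, C4 → 2 sp carbons.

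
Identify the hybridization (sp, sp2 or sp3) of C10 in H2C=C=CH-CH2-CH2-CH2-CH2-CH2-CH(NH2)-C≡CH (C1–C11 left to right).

C10 (2 σ bonds, plus two π bonds) has steric number 2: sp.

sp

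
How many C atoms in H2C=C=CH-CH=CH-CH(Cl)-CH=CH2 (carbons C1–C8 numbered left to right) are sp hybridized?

C1: sp2
C2: sp ✓
C3: sp2
C4: sp2
C5: sp2
C6: sp3
C7: sp2
C8: sp2
C2 → 1 sp carbon.

1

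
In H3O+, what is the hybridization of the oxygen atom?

sp3

Three σ bonds + one lone pair = steric number 4 → sp3.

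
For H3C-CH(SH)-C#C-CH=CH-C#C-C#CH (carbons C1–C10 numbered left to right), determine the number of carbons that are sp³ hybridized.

C1: sp3 ✓
C2: sp3 ✓
C3: sp
C4: sp
C5: sp2
C6: sp2
C7: sp
C8: sp
C9: sp
C10: sp
C1, C2 → 2 sp3 carbons.

2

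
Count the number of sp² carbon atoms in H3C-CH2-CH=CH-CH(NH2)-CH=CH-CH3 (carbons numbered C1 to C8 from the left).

4

C1: sp3
C2: sp3
C3: sp2 ✓
C4: sp2 ✓
C5: sp3
C6: sp2 ✓
C7: sp2 ✓
C8: sp3
C3, C4, C6, C7 → 4 sp2 carbons.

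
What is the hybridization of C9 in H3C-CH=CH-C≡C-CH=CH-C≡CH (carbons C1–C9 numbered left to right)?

C9 carries 2 σ bonds, plus two π bonds, giving a steric number of 2, so it is sp.

sp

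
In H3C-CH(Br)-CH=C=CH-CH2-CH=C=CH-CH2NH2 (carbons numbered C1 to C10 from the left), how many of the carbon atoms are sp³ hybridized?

C1: sp3 ✓
C2: sp3 ✓
C3: sp2
C4: sp
C5: sp2
C6: sp3 ✓
C7: sp2
C8: sp
C9: sp2
C10: sp3 ✓
C1, C2, C6, C10 → 4 sp3 carbons.

4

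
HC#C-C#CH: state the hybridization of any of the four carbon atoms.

Every carbon is part of a C≡C triple bond: two σ regions → sp.

sp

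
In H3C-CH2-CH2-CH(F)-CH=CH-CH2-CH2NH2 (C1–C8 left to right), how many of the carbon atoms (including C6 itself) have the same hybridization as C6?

2

C6 is sp2 (one π bond).
C1: sp3
C2: sp3
C3: sp3
C4: sp3
C5: sp2 ✓
C6: sp2 ✓
C7: sp3
C8: sp3
2 carbons are sp2.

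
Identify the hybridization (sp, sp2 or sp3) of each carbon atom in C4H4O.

Each carbon atom has 3 σ bonds, plus one π bond: steric number 3 → sp2.

sp2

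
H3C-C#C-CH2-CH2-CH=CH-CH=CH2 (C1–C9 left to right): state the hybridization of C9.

C9 is sp2: 3 σ bonds, plus one π bond, 3 electron-density regions.

sp^2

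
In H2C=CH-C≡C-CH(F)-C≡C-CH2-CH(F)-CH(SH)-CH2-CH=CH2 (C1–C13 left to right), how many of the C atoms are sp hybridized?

C1: sp2
C2: sp2
C3: sp ✓
C4: sp ✓
C5: sp3
C6: sp ✓
C7: sp ✓
C8: sp3
C9: sp3
C10: sp3
C11: sp3
C12: sp2
C13: sp2
C3, C4, C6, C7 → 4 sp carbons.

4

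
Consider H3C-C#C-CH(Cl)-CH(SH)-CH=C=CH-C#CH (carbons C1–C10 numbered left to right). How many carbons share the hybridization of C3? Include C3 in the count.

C3 is sp (two π bonds).
C1: sp3
C2: sp ✓
C3: sp ✓
C4: sp3
C5: sp3
C6: sp2
C7: sp ✓
C8: sp2
C9: sp ✓
C10: sp ✓
5 carbons are sp.

5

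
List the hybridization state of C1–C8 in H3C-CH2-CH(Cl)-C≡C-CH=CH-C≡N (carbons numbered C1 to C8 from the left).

C1: 4 σ bonds — 4 electron domains, sp3.
C2: 4 σ bonds; 4 regions of electron density → sp3.
C3 — 4 σ bonds. Steric number 4, so sp3.
C4 carries 2 σ bonds, plus two π bonds, giving a steric number of 2, so it is sp.
C5 has 2 σ bonds, plus two π bonds: steric number 2 → sp.
C6 has 3 σ bonds, plus one π bond: steric number 3 → sp2.
C7 (3 σ bonds, plus one π bond) has steric number 3: sp2.
C8 — 2 σ bonds, plus two π bonds. Steric number 2, so sp.

C1 sp3, C2 sp3, C3 sp3, C4 sp, C5 sp, C6 sp2, C7 sp2, C8 sp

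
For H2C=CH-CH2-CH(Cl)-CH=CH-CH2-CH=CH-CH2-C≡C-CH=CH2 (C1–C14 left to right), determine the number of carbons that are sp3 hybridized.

4

C1: sp2
C2: sp2
C3: sp3 ✓
C4: sp3 ✓
C5: sp2
C6: sp2
C7: sp3 ✓
C8: sp2
C9: sp2
C10: sp3 ✓
C11: sp
C12: sp
C13: sp2
C14: sp2
C3, C4, C7, C10 → 4 sp3 carbons.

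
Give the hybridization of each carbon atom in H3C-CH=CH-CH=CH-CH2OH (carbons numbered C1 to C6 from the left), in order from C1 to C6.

C1 sp3, C2 sp2, C3 sp2, C4 sp2, C5 sp2, C6 sp3

C1 — 4 σ bonds. Steric number 4, so sp3.
C2: 3 σ bonds, plus one π bond; 3 regions of electron density → sp2.
C3 — 3 σ bonds, plus one π bond. Steric number 3, so sp2.
C4 is sp2: 3 σ bonds, plus one π bond, 3 electron-density regions.
C5 (3 σ bonds, plus one π bond) has steric number 3: sp2.
C6 has 4 σ bonds: steric number 4 → sp3.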